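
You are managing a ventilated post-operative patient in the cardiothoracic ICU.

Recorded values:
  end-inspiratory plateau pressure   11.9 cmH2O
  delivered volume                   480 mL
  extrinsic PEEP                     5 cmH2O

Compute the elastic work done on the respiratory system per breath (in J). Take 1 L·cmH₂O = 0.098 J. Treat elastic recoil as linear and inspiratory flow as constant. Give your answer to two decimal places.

0.16

Elastic work ≈ ½ × (Pplat − PEEP) × Vt = 0.5 × (11.9 − 5) × 0.480 L = 0.5 × 6.9 × 0.480 = 1.656 L·cmH2O.
× 0.098 J/(L·cmH2O) → 0.1623 J.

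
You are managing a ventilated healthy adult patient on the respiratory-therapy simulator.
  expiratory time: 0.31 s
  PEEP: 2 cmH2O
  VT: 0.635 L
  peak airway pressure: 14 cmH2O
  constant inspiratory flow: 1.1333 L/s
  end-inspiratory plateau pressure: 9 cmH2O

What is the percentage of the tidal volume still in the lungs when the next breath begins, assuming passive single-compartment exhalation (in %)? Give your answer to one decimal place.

46.1

R = (PIP − Pplat)/V̇ = (14 − 9) / 1.1333 = 5.0/1.1333 = 4.412 cmH2O·s/L.
C = Vt/(Pplat − PEEP) = 635.0 / (9 − 2) = 635.0/7.0 = 90.714 mL/cmH2O.
τ = R × C = 4.412 × 0.09071 L/cmH2O = 0.4002 s.
Fraction remaining at end-expiration = e^(−Te/τ) = e^(−0.31/0.4002) = 0.4609 → 46.09%.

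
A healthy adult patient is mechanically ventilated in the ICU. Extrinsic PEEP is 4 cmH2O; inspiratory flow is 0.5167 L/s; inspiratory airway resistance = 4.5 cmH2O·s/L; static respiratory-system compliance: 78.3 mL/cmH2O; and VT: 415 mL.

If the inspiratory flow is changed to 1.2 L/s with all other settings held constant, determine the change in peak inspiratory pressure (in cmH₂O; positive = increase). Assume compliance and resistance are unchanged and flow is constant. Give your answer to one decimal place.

PIP = Vt/C + R·V̇ + PEEP (constant-flow equation of motion).
Only the resistive term changes: ΔPIP = R × ΔV̇ = 4.5 × (1.2 − 0.5167) = 4.5 × 0.6833 = 3.075 cmH2O.

3.1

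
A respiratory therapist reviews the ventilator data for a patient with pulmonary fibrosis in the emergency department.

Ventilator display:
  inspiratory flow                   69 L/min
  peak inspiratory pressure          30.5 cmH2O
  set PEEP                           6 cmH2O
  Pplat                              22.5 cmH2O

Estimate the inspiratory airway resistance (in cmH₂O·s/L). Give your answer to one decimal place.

7.0

Flow: 69 L/min ÷ 60 = 1.15 L/s.
Raw = (PIP − Pplat) / flow = (30.5 − 22.5) / 1.15 = 8.0 / 1.15 = 6.957 cmH2O·s/L.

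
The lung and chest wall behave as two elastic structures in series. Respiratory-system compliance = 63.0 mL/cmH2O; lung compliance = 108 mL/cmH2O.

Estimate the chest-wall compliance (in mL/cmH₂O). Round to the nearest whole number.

1/Ccw = 1/Crs − 1/CL.
1/Ccw = 1/63.0 − 1/108 = 0.006614.
Ccw = 151.19 mL/cmH2O.

151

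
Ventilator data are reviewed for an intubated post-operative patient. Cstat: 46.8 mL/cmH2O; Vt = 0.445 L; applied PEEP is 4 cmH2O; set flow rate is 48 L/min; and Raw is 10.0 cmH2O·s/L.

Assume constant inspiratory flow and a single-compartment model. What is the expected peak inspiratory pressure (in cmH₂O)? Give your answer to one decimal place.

21.5

Flow: 48 L/min ÷ 60 = 0.8 L/s.
Equation of motion (constant flow): PIP = Vt/C + R·V̇ + PEEP.
PIP = 445/46.8 + 10.0×0.8 + 4 = 9.509 + 8.0 + 4 = 21.509 cmH2O.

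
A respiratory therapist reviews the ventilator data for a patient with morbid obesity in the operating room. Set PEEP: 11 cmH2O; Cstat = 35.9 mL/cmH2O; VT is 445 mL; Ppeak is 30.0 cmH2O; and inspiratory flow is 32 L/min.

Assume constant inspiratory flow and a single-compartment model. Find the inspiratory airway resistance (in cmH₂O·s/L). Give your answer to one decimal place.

Flow: 32 L/min ÷ 60 = 0.5333 L/s.
Equation of motion (constant flow): PIP = Vt/C + R·V̇ + PEEP.
R·V̇ = PIP − Vt/C − PEEP = 30.0 − 445/35.9 − 11 = 30.0 − 12.396 − 11 = 6.604 cmH2O.
R = 6.604 / 0.5333 = 12.383 cmH2O·s/L.

12.4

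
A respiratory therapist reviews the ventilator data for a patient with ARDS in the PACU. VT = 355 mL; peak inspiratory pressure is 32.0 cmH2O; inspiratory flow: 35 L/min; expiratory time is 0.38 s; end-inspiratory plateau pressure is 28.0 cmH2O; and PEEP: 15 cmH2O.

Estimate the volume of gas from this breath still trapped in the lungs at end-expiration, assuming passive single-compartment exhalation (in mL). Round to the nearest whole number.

47

Flow: 35 L/min ÷ 60 = 0.5833 L/s.
R = (PIP − Pplat)/V̇ = (32.0 − 28.0) / 0.5833 = 4.0/0.5833 = 6.858 cmH2O·s/L.
C = Vt/(Pplat − PEEP) = 355.0 / (28.0 − 15) = 355.0/13.0 = 27.308 mL/cmH2O.
τ = R × C = 6.858 × 0.02731 L/cmH2O = 0.1873 s.
Fraction remaining = e^(−Te/τ) = e^(−0.38/0.1873) = 0.1315.
Trapped volume = 355.0 × 0.1315 = 46.683 mL.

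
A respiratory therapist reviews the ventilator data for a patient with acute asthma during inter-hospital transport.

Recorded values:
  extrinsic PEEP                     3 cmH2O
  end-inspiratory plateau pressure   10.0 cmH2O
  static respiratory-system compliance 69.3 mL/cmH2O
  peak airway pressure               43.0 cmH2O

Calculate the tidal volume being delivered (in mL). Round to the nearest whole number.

485

Vt = Cstat × (Pplat − PEEP) = 69.3 × (10.0 − 3) = 69.3 × 7.0 = 485.1 mL.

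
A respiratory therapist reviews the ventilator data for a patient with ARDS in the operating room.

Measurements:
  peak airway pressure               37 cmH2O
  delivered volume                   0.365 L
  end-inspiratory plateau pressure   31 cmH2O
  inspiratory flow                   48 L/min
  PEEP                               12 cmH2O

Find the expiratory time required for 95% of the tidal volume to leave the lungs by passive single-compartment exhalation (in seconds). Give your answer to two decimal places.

0.43

Flow: 48 L/min ÷ 60 = 0.8 L/s.
R = (PIP − Pplat)/V̇ = (37 − 31) / 0.8 = 6.0/0.8 = 7.5 cmH2O·s/L.
C = Vt/(Pplat − PEEP) = 365.0 / (31 − 12) = 365.0/19.0 = 19.211 mL/cmH2O.
τ = R × C = 7.5 × 0.01921 L/cmH2O = 0.1441 s.
t = −τ·ln(1 − 0.95) = −0.1441·ln(0.05) = 0.4317 s.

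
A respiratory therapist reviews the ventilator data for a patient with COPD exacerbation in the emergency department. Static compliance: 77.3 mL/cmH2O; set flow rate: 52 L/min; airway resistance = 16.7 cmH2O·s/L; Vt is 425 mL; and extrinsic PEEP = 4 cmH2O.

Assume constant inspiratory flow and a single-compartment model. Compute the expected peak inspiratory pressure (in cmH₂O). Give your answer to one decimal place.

Flow: 52 L/min ÷ 60 = 0.8667 L/s.
Equation of motion (constant flow): PIP = Vt/C + R·V̇ + PEEP.
PIP = 425/77.3 + 16.7×0.8667 + 4 = 5.498 + 14.474 + 4 = 23.972 cmH2O.

24.0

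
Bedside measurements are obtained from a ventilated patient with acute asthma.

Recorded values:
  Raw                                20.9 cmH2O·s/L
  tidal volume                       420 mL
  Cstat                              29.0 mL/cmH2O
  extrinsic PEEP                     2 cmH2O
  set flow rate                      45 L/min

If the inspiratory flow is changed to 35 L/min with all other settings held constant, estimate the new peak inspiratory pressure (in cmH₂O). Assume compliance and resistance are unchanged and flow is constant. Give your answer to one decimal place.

28.7

Flow: 45 L/min ÷ 60 = 0.75 L/s.
New flow: 35 L/min ÷ 60 = 0.5833 L/s.
PIP = Vt/C + R·V̇ + PEEP (constant-flow equation of motion).
Only the resistive term changes: ΔPIP = R × ΔV̇ = 20.9 × (0.5833 − 0.75) = 20.9 × -0.1667 = -3.484 cmH2O.
Original PIP = 420/29.0 + 20.9×0.75 + 2 = 32.158 cmH2O; new PIP = 32.158 + (-3.484) = 28.674 cmH2O.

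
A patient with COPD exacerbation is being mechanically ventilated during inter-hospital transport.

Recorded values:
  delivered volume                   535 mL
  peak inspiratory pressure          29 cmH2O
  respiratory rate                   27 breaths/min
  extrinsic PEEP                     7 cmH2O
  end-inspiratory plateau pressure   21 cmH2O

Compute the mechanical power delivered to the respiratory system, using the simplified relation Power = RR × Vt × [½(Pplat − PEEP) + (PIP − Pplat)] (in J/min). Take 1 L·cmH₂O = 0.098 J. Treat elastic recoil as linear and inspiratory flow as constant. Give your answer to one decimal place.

21.2

Per-breath work = Vt × [½(Pplat−PEEP) + (PIP−Pplat)] = 0.535 × [0.5×14.0 + 8.0] = 0.535 × 15.0 = 8.025 L·cmH2O.
Power = 27 × 8.025 = 216.68 L·cmH2O/min.
× 0.098 J/(L·cmH2O) → 21.235 J/min.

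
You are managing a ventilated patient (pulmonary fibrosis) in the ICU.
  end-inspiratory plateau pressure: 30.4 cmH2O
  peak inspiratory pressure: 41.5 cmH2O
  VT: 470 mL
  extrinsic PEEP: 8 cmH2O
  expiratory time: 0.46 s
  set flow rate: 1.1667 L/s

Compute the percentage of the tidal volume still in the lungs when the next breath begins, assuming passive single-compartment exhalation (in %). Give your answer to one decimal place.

R = (PIP − Pplat)/V̇ = (41.5 − 30.4) / 1.1667 = 11.1/1.1667 = 9.514 cmH2O·s/L.
C = Vt/(Pplat − PEEP) = 470.0 / (30.4 − 8) = 470.0/22.4 = 20.982 mL/cmH2O.
τ = R × C = 9.514 × 0.02098 L/cmH2O = 0.1996 s.
Fraction remaining at end-expiration = e^(−Te/τ) = e^(−0.46/0.1996) = 0.0998 → 9.98%.

10.0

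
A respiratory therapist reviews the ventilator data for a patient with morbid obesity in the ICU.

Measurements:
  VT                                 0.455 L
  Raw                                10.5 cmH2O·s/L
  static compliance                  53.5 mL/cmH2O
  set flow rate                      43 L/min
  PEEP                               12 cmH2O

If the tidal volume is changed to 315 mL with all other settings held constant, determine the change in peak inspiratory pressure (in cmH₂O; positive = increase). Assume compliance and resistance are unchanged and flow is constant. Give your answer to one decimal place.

PIP = Vt/C + R·V̇ + PEEP (constant-flow equation of motion).
Only the elastic term changes: ΔPIP = ΔVt / C = (315 − 455) / 53.5 = -2.617 cmH2O.

-2.6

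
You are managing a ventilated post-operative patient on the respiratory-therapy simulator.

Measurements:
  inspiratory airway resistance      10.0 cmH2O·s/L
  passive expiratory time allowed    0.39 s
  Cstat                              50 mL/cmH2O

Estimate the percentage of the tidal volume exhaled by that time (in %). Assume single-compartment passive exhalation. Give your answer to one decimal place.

54.2

τ = R × C = 10.0 × 50 mL/cmH2O = 10.0 × 0.050 L/cmH2O = 0.5 s.
Passive exhalation: V(t)/V₀ = e^(−t/τ) = e^(−0.39/0.5) = 0.4584.
Fraction exhaled = 1 − 0.4584 = 0.5416 → 54.16%.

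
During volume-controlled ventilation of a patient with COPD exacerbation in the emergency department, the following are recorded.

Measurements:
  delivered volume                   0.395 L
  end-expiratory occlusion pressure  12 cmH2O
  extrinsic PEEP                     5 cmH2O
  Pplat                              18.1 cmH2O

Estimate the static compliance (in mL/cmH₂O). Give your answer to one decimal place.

64.8

End-expiratory occlusion gives total PEEP = 12 cmH2O (intrinsic PEEP = 12 − 5 = 7). Use total PEEP for the elastic gradient.
Cstat = Vt / (Pplat − PEEPtotal) = 395 / (18.1 − 12) = 395 / 6.1 = 64.754 mL/cmH2O.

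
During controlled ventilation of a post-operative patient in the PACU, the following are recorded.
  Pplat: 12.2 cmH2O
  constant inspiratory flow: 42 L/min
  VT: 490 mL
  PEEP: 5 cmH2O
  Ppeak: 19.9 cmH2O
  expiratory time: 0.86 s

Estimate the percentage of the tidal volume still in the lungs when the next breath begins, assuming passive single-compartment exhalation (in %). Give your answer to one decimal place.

Flow: 42 L/min ÷ 60 = 0.7 L/s.
R = (PIP − Pplat)/V̇ = (19.9 − 12.2) / 0.7 = 7.7/0.7 = 11.0 cmH2O·s/L.
C = Vt/(Pplat − PEEP) = 490.0 / (12.2 − 5) = 490.0/7.2 = 68.056 mL/cmH2O.
τ = R × C = 11.0 × 0.06806 L/cmH2O = 0.7487 s.
Fraction remaining at end-expiration = e^(−Te/τ) = e^(−0.86/0.7487) = 0.3171 → 31.71%.

31.7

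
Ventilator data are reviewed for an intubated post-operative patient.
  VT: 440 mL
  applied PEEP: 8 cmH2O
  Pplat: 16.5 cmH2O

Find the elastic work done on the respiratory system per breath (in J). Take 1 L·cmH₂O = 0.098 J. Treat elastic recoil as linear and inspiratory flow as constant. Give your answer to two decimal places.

0.18

Elastic work ≈ ½ × (Pplat − PEEP) × Vt = 0.5 × (16.5 − 8) × 0.440 L = 0.5 × 8.5 × 0.440 = 1.87 L·cmH2O.
× 0.098 J/(L·cmH2O) → 0.1833 J.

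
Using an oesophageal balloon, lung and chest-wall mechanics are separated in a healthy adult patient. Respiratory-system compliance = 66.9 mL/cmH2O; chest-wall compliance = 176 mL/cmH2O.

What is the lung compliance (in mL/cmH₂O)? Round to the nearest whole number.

108

1/CL = 1/Crs − 1/Ccw.
1/CL = 1/66.9 − 1/176 = 0.009266.
CL = 107.92 mL/cmH2O.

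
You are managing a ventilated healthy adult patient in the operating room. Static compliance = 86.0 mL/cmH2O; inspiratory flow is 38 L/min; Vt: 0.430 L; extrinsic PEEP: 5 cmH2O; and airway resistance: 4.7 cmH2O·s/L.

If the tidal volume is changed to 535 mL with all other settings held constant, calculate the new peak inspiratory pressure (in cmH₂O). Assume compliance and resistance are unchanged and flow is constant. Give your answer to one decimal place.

Flow: 38 L/min ÷ 60 = 0.6333 L/s.
PIP = Vt/C + R·V̇ + PEEP (constant-flow equation of motion).
Only the elastic term changes: ΔPIP = ΔVt / C = (535 − 430) / 86.0 = 1.221 cmH2O.
Original PIP = 430/86.0 + 4.7×0.6333 + 5 = 12.977 cmH2O; new PIP = 12.977 + (1.221) = 14.198 cmH2O.

14.2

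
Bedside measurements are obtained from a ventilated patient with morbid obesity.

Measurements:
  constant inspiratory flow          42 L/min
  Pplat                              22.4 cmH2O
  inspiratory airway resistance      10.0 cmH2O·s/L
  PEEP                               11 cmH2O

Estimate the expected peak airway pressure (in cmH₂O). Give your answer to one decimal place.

29.4

Flow: 42 L/min ÷ 60 = 0.7 L/s.
PIP = Pplat + Raw × flow = 22.4 + 10.0 × 0.7 = 22.4 + 7.0 = 29.4 cmH2O.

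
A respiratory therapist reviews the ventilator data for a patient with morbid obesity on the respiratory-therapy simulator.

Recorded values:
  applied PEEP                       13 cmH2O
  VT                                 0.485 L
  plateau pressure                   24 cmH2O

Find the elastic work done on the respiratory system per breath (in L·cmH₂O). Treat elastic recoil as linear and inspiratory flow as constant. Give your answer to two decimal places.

2.67

Elastic work ≈ ½ × (Pplat − PEEP) × Vt = 0.5 × (24 − 13) × 0.485 L = 0.5 × 11.0 × 0.485 = 2.668 L·cmH2O.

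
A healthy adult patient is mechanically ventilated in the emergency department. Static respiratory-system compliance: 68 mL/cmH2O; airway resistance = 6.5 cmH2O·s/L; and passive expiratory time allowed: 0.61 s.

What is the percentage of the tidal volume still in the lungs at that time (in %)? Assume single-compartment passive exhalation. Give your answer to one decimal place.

τ = R × C = 6.5 × 68 mL/cmH2O = 6.5 × 0.068 L/cmH2O = 0.442 s.
Passive exhalation: V(t)/V₀ = e^(−t/τ) = e^(−0.61/0.442) = 0.2516.
Fraction remaining = 0.2516 → 25.16%.

25.2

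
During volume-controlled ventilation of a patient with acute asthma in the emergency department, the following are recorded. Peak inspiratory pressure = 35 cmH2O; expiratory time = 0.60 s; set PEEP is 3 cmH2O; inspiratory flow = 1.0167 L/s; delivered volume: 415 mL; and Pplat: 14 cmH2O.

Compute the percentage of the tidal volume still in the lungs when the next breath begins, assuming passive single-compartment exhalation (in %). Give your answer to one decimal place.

46.3

R = (PIP − Pplat)/V̇ = (35 − 14) / 1.0167 = 21.0/1.0167 = 20.655 cmH2O·s/L.
C = Vt/(Pplat − PEEP) = 415.0 / (14 − 3) = 415.0/11.0 = 37.727 mL/cmH2O.
τ = R × C = 20.655 × 0.03773 L/cmH2O = 0.7793 s.
Fraction remaining at end-expiration = e^(−Te/τ) = e^(−0.60/0.7793) = 0.463 → 46.3%.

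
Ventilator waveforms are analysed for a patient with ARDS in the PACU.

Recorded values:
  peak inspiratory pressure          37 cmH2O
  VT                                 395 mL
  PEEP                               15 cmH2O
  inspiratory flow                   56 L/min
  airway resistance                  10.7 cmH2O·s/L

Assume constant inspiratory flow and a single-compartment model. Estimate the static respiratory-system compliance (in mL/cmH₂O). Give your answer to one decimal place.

32.9

Flow: 56 L/min ÷ 60 = 0.9333 L/s.
Equation of motion (constant flow): PIP = Vt/C + R·V̇ + PEEP.
Vt/C = PIP − R·V̇ − PEEP = 37 − 10.7×0.9333 − 15 = 37 − 9.986 − 15 = 12.014 cmH2O.
C = Vt / 12.014 = 395 / 12.014 = 32.878 mL/cmH2O.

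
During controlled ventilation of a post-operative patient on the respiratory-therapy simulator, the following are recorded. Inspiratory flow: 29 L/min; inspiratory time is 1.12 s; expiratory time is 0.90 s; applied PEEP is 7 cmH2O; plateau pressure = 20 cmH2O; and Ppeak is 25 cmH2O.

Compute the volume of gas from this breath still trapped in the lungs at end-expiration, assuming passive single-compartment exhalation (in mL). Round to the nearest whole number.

Flow: 29 L/min ÷ 60 = 0.4833 L/s.
Vt = flow × Ti = 0.4833 L/s × 1.12 s × 1000 mL/L = 541.3 mL.
R = (PIP − Pplat)/V̇ = (25 − 20) / 0.4833 = 5.0/0.4833 = 10.346 cmH2O·s/L.
C = Vt/(Pplat − PEEP) = 541.3 / (20 − 7) = 541.3/13.0 = 41.638 mL/cmH2O.
τ = R × C = 10.346 × 0.04164 L/cmH2O = 0.4308 s.
Fraction remaining = e^(−Te/τ) = e^(−0.90/0.4308) = 0.1238.
Trapped volume = 541.3 × 0.1238 = 67.013 mL.

67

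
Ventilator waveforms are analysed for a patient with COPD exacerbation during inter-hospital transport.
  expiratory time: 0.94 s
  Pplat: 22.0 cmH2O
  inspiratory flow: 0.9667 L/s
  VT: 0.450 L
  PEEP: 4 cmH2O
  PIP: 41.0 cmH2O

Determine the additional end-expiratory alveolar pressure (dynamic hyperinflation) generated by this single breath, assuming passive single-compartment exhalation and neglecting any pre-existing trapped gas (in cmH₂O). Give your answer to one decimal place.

R = (PIP − Pplat)/V̇ = (41.0 − 22.0) / 0.9667 = 19.0/0.9667 = 19.654 cmH2O·s/L.
C = Vt/(Pplat − PEEP) = 450.0 / (22.0 − 4) = 450.0/18.0 = 25.0 mL/cmH2O.
τ = R × C = 19.654 × 0.025 L/cmH2O = 0.4914 s.
Fraction remaining = e^(−Te/τ) = e^(−0.94/0.4914) = 0.1477; trapped volume = 450.0 × 0.1477 = 66.465 mL.
Additional alveolar pressure from trapping ≈ V_trapped / C = 66.465 / 25.0 = 2.659 cmH2O.

2.7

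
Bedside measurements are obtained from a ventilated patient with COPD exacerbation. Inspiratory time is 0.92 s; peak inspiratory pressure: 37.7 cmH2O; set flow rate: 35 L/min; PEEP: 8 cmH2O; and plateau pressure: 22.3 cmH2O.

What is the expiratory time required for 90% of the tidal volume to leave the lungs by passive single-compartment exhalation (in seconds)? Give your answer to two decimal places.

Flow: 35 L/min ÷ 60 = 0.5833 L/s.
Vt = flow × Ti = 0.5833 L/s × 0.92 s × 1000 mL/L = 536.64 mL.
R = (PIP − Pplat)/V̇ = (37.7 − 22.3) / 0.5833 = 15.4/0.5833 = 26.402 cmH2O·s/L.
C = Vt/(Pplat − PEEP) = 536.64 / (22.3 − 8) = 536.64/14.3 = 37.527 mL/cmH2O.
τ = R × C = 26.402 × 0.03753 L/cmH2O = 0.9909 s.
t = −τ·ln(1 − 0.90) = −0.9909·ln(0.1) = 2.282 s.

2.28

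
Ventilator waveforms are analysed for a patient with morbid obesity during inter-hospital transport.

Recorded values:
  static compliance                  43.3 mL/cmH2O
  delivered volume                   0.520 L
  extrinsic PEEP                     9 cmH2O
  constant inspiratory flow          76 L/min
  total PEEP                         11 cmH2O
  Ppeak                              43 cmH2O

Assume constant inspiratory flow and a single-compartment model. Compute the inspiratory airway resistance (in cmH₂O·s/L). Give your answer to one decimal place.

Flow: 76 L/min ÷ 60 = 1.2667 L/s.
Total PEEP = 11 cmH2O (set 9 + intrinsic 2); this is the baseline alveolar pressure.
Equation of motion (constant flow): PIP = Vt/C + R·V̇ + PEEP.
R·V̇ = PIP − Vt/C − PEEP = 43 − 520/43.3 − 11 = 43 − 12.009 − 11 = 19.991 cmH2O.
R = 19.991 / 1.2667 = 15.782 cmH2O·s/L.

15.8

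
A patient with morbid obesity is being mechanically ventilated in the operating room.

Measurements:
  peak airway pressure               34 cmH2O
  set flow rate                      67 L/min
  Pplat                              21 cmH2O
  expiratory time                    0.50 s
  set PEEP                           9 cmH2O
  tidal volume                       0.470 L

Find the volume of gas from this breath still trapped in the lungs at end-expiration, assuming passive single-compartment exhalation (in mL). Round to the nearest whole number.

157

Flow: 67 L/min ÷ 60 = 1.1167 L/s.
R = (PIP − Pplat)/V̇ = (34 − 21) / 1.1167 = 13.0/1.1167 = 11.641 cmH2O·s/L.
C = Vt/(Pplat − PEEP) = 470.0 / (21 − 9) = 470.0/12.0 = 39.167 mL/cmH2O.
τ = R × C = 11.641 × 0.03917 L/cmH2O = 0.456 s.
Fraction remaining = e^(−Te/τ) = e^(−0.50/0.456) = 0.334.
Trapped volume = 470.0 × 0.334 = 156.98 mL.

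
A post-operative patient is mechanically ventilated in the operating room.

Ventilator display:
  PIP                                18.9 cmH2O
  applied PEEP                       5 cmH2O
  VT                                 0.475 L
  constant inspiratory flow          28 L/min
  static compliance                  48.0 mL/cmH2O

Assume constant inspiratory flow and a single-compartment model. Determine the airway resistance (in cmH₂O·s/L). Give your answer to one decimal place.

8.6

Flow: 28 L/min ÷ 60 = 0.4667 L/s.
Equation of motion (constant flow): PIP = Vt/C + R·V̇ + PEEP.
R·V̇ = PIP − Vt/C − PEEP = 18.9 − 475/48.0 − 5 = 18.9 − 9.896 − 5 = 4.004 cmH2O.
R = 4.004 / 0.4667 = 8.579 cmH2O·s/L.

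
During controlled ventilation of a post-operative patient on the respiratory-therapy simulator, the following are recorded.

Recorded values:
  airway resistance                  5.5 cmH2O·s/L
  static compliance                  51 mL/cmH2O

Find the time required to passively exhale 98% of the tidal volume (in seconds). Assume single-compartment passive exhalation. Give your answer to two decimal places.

τ = R × C = 5.5 × 51 mL/cmH2O = 5.5 × 0.051 L/cmH2O = 0.2805 s.
Exhaled fraction f = 1 − e^(−t/τ) → t = −τ·ln(1 − f) = −0.2805·ln(0.02) = 1.097 s.

1.10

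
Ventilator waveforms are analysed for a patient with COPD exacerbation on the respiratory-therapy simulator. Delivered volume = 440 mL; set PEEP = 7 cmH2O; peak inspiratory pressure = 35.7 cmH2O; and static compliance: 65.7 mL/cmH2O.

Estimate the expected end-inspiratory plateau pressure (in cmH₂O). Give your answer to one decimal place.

13.7

Pplat = PEEP + Vt / Cstat = 7 + 440 / 65.7 = 7 + 6.697 = 13.697 cmH2O.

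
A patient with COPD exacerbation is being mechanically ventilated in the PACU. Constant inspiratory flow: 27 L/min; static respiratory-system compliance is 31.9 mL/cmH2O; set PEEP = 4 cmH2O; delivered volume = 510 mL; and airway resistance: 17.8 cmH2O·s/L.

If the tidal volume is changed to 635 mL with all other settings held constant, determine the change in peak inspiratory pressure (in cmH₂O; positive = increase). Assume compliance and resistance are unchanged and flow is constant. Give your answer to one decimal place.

PIP = Vt/C + R·V̇ + PEEP (constant-flow equation of motion).
Only the elastic term changes: ΔPIP = ΔVt / C = (635 − 510) / 31.9 = 3.918 cmH2O.

3.9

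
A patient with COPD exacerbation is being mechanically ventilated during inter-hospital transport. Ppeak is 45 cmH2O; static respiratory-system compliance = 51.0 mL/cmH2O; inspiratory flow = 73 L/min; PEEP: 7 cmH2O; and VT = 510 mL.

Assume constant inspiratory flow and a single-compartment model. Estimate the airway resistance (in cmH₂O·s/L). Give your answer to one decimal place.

23.0

Flow: 73 L/min ÷ 60 = 1.2167 L/s.
Equation of motion (constant flow): PIP = Vt/C + R·V̇ + PEEP.
R·V̇ = PIP − Vt/C − PEEP = 45 − 510/51.0 − 7 = 45 − 10.0 − 7 = 28.0 cmH2O.
R = 28.0 / 1.2167 = 23.013 cmH2O·s/L.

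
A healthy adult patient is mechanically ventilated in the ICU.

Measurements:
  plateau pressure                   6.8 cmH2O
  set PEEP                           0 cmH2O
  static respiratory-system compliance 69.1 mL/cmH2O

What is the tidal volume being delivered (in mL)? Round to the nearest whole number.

470

Vt = Cstat × (Pplat − PEEP) = 69.1 × (6.8 − 0) = 69.1 × 6.8 = 469.88 mL.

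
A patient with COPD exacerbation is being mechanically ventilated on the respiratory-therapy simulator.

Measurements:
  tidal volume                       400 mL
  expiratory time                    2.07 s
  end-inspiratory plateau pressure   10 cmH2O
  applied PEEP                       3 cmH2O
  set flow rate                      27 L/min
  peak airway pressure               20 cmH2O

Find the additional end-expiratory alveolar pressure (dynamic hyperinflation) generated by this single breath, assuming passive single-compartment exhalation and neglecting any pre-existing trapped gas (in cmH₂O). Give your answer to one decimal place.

1.4

Flow: 27 L/min ÷ 60 = 0.45 L/s.
R = (PIP − Pplat)/V̇ = (20 − 10) / 0.45 = 10.0/0.45 = 22.222 cmH2O·s/L.
C = Vt/(Pplat − PEEP) = 400.0 / (10 − 3) = 400.0/7.0 = 57.143 mL/cmH2O.
τ = R × C = 22.222 × 0.05714 L/cmH2O = 1.27 s.
Fraction remaining = e^(−Te/τ) = e^(−2.07/1.27) = 0.1959; trapped volume = 400.0 × 0.1959 = 78.36 mL.
Additional alveolar pressure from trapping ≈ V_trapped / C = 78.36 / 57.143 = 1.371 cmH2O.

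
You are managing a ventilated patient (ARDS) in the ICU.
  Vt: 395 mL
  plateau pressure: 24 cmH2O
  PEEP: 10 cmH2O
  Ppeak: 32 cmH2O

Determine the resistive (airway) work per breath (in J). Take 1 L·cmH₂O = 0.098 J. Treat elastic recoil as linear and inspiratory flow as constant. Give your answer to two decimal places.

With constant inspiratory flow the resistive pressure is constant at PIP − Pplat = 32 − 24 = 8.0 cmH2O, so resistive work = 8.0 × 0.395 = 3.16 L·cmH2O.
× 0.098 J/(L·cmH2O) → 0.3097 J.

0.31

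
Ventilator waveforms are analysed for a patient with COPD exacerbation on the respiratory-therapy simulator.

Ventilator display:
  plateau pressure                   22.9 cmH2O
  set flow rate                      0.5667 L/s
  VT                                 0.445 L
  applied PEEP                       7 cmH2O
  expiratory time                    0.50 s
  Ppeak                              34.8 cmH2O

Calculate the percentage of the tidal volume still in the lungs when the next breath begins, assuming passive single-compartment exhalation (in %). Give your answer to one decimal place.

42.7

R = (PIP − Pplat)/V̇ = (34.8 − 22.9) / 0.5667 = 11.9/0.5667 = 20.999 cmH2O·s/L.
C = Vt/(Pplat − PEEP) = 445.0 / (22.9 − 7) = 445.0/15.9 = 27.987 mL/cmH2O.
τ = R × C = 20.999 × 0.02799 L/cmH2O = 0.5878 s.
Fraction remaining at end-expiration = e^(−Te/τ) = e^(−0.50/0.5878) = 0.4271 → 42.71%.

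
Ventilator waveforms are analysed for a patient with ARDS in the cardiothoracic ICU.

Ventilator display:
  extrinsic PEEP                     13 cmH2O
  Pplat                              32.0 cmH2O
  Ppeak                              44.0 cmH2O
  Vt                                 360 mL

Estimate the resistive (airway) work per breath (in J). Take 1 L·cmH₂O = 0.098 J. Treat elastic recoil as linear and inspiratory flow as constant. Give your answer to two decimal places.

0.42

With constant inspiratory flow the resistive pressure is constant at PIP − Pplat = 44.0 − 32.0 = 12.0 cmH2O, so resistive work = 12.0 × 0.360 = 4.32 L·cmH2O.
× 0.098 J/(L·cmH2O) → 0.4234 J.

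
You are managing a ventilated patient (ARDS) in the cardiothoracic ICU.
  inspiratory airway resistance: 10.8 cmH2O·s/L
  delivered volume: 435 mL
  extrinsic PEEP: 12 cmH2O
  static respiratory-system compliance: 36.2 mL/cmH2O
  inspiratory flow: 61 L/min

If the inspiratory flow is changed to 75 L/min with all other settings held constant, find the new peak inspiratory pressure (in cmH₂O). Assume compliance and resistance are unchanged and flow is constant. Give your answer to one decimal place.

Flow: 61 L/min ÷ 60 = 1.0167 L/s.
New flow: 75 L/min ÷ 60 = 1.25 L/s.
PIP = Vt/C + R·V̇ + PEEP (constant-flow equation of motion).
Only the resistive term changes: ΔPIP = R × ΔV̇ = 10.8 × (1.25 − 1.0167) = 10.8 × 0.2333 = 2.52 cmH2O.
Original PIP = 435/36.2 + 10.8×1.0167 + 12 = 34.997 cmH2O; new PIP = 34.997 + (2.52) = 37.517 cmH2O.

37.5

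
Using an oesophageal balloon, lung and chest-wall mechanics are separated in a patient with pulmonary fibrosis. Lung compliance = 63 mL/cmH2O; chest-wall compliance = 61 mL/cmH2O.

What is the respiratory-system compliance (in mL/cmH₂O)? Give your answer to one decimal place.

Lung and chest wall are elastances in series: 1/Crs = 1/CL + 1/Ccw.
1/Crs = 1/63 + 1/61 = 0.03227.
Crs = 30.989 mL/cmH2O.

31.0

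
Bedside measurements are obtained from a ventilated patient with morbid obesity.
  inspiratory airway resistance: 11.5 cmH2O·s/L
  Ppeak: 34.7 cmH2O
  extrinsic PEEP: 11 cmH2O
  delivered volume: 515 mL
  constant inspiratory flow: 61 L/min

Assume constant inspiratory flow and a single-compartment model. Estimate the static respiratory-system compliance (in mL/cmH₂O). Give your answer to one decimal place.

Flow: 61 L/min ÷ 60 = 1.0167 L/s.
Equation of motion (constant flow): PIP = Vt/C + R·V̇ + PEEP.
Vt/C = PIP − R·V̇ − PEEP = 34.7 − 11.5×1.0167 − 11 = 34.7 − 11.692 − 11 = 12.008 cmH2O.
C = Vt / 12.008 = 515 / 12.008 = 42.888 mL/cmH2O.

42.9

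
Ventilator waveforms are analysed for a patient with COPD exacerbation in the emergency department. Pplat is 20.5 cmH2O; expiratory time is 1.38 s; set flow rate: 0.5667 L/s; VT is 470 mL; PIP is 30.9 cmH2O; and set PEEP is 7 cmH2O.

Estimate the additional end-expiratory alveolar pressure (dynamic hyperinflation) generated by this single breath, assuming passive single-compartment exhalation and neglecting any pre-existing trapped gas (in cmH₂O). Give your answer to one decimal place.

R = (PIP − Pplat)/V̇ = (30.9 − 20.5) / 0.5667 = 10.4/0.5667 = 18.352 cmH2O·s/L.
C = Vt/(Pplat − PEEP) = 470.0 / (20.5 − 7) = 470.0/13.5 = 34.815 mL/cmH2O.
τ = R × C = 18.352 × 0.03482 L/cmH2O = 0.639 s.
Fraction remaining = e^(−Te/τ) = e^(−1.38/0.639) = 0.1154; trapped volume = 470.0 × 0.1154 = 54.238 mL.
Additional alveolar pressure from trapping ≈ V_trapped / C = 54.238 / 34.815 = 1.558 cmH2O.

1.6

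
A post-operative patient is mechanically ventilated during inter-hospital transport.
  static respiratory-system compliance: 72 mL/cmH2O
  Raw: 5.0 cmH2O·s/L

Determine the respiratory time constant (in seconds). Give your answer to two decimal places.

0.36

τ = R × C = 5.0 × 72 mL/cmH2O = 5.0 × 0.072 L/cmH2O = 0.36 s.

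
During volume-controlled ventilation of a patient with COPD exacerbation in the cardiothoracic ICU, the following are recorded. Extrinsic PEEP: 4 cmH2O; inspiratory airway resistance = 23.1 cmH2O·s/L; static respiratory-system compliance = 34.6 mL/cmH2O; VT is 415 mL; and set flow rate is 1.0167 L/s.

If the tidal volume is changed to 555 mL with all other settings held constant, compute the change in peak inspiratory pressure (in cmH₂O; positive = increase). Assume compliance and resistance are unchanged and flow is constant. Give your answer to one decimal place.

4.0

PIP = Vt/C + R·V̇ + PEEP (constant-flow equation of motion).
Only the elastic term changes: ΔPIP = ΔVt / C = (555 − 415) / 34.6 = 4.046 cmH2O.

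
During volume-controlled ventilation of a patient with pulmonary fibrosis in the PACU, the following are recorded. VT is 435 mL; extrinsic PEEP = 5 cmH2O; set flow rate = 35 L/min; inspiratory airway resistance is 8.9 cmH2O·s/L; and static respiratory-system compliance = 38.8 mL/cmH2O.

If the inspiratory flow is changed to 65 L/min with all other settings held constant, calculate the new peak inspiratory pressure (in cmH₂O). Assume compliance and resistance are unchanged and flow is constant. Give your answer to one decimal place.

Flow: 35 L/min ÷ 60 = 0.5833 L/s.
New flow: 65 L/min ÷ 60 = 1.0833 L/s.
PIP = Vt/C + R·V̇ + PEEP (constant-flow equation of motion).
Only the resistive term changes: ΔPIP = R × ΔV̇ = 8.9 × (1.0833 − 0.5833) = 8.9 × 0.5 = 4.45 cmH2O.
Original PIP = 435/38.8 + 8.9×0.5833 + 5 = 21.403 cmH2O; new PIP = 21.403 + (4.45) = 25.853 cmH2O.

25.9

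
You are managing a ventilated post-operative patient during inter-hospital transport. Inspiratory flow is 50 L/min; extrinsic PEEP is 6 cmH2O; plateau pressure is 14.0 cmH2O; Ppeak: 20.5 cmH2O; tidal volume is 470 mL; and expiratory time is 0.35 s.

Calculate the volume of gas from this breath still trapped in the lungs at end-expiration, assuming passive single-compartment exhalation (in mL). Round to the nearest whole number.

219

Flow: 50 L/min ÷ 60 = 0.8333 L/s.
R = (PIP − Pplat)/V̇ = (20.5 − 14.0) / 0.8333 = 6.5/0.8333 = 7.8 cmH2O·s/L.
C = Vt/(Pplat − PEEP) = 470.0 / (14.0 − 6) = 470.0/8.0 = 58.75 mL/cmH2O.
τ = R × C = 7.8 × 0.05875 L/cmH2O = 0.4583 s.
Fraction remaining = e^(−Te/τ) = e^(−0.35/0.4583) = 0.4659.
Trapped volume = 470.0 × 0.4659 = 218.97 mL.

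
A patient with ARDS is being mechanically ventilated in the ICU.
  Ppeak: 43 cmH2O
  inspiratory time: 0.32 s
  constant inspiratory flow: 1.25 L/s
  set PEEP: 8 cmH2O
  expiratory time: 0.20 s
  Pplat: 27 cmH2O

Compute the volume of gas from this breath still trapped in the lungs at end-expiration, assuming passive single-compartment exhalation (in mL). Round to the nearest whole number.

190

Vt = flow × Ti = 1.25 L/s × 0.32 s × 1000 mL/L = 400.0 mL.
R = (PIP − Pplat)/V̇ = (43 − 27) / 1.25 = 16.0/1.25 = 12.8 cmH2O·s/L.
C = Vt/(Pplat − PEEP) = 400.0 / (27 − 8) = 400.0/19.0 = 21.053 mL/cmH2O.
τ = R × C = 12.8 × 0.02105 L/cmH2O = 0.2694 s.
Fraction remaining = e^(−Te/τ) = e^(−0.20/0.2694) = 0.476.
Trapped volume = 400.0 × 0.476 = 190.4 mL.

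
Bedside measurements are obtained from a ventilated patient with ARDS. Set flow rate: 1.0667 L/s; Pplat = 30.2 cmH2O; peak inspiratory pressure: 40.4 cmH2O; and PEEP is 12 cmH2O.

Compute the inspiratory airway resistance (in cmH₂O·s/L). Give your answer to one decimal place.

9.6

Raw = (PIP − Pplat) / flow = (40.4 − 30.2) / 1.0667 = 10.2 / 1.0667 = 9.562 cmH2O·s/L.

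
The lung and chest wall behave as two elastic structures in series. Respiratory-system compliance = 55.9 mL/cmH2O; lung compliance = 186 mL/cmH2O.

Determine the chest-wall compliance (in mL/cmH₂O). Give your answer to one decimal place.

1/Ccw = 1/Crs − 1/CL.
1/Ccw = 1/55.9 − 1/186 = 0.01251.
Ccw = 79.936 mL/cmH2O.

79.9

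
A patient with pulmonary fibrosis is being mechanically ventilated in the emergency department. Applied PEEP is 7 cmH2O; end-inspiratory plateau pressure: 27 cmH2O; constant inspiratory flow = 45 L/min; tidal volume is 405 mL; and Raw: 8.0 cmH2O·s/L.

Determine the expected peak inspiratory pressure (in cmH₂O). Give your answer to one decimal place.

Flow: 45 L/min ÷ 60 = 0.75 L/s.
PIP = Pplat + Raw × flow = 27 + 8.0 × 0.75 = 27 + 6.0 = 33.0 cmH2O.

33.0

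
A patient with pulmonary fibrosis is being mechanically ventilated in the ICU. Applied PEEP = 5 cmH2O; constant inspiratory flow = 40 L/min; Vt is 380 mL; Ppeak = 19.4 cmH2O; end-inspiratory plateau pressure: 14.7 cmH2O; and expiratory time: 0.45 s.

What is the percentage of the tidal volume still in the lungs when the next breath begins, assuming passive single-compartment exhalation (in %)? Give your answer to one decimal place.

19.6

Flow: 40 L/min ÷ 60 = 0.6667 L/s.
R = (PIP − Pplat)/V̇ = (19.4 − 14.7) / 0.6667 = 4.7/0.6667 = 7.05 cmH2O·s/L.
C = Vt/(Pplat − PEEP) = 380.0 / (14.7 − 5) = 380.0/9.7 = 39.175 mL/cmH2O.
τ = R × C = 7.05 × 0.03918 L/cmH2O = 0.2762 s.
Fraction remaining at end-expiration = e^(−Te/τ) = e^(−0.45/0.2762) = 0.1961 → 19.61%.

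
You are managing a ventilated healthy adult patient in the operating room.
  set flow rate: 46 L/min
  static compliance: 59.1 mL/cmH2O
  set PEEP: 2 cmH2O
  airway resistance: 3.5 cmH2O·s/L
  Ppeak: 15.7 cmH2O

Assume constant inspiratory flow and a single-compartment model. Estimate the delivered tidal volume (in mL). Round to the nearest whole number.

651

Flow: 46 L/min ÷ 60 = 0.7667 L/s.
Equation of motion (constant flow): PIP = Vt/C + R·V̇ + PEEP.
Vt/C = PIP − R·V̇ − PEEP = 15.7 − 2.683 − 2 = 11.017 cmH2O.
Vt = C × 11.017 = 59.1 × 11.017 = 651.1 mL.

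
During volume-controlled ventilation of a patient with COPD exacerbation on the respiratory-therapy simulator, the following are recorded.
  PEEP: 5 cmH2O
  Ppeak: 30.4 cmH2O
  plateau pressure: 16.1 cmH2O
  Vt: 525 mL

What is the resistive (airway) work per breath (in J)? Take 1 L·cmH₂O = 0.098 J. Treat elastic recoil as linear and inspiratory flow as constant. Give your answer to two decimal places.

0.74

With constant inspiratory flow the resistive pressure is constant at PIP − Pplat = 30.4 − 16.1 = 14.3 cmH2O, so resistive work = 14.3 × 0.525 = 7.508 L·cmH2O.
× 0.098 J/(L·cmH2O) → 0.7358 J.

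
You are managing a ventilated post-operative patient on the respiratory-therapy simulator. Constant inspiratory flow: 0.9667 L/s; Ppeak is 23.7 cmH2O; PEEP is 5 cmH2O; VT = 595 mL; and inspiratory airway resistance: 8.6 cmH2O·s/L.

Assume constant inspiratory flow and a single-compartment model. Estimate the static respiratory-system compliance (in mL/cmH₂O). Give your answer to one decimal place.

57.3

Equation of motion (constant flow): PIP = Vt/C + R·V̇ + PEEP.
Vt/C = PIP − R·V̇ − PEEP = 23.7 − 8.6×0.9667 − 5 = 23.7 − 8.314 − 5 = 10.386 cmH2O.
C = Vt / 10.386 = 595 / 10.386 = 57.289 mL/cmH2O.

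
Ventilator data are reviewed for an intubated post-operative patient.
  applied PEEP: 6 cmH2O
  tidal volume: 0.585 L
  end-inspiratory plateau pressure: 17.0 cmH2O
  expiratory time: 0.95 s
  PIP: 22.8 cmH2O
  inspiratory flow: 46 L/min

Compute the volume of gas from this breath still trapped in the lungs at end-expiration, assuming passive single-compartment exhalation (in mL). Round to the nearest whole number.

Flow: 46 L/min ÷ 60 = 0.7667 L/s.
R = (PIP − Pplat)/V̇ = (22.8 − 17.0) / 0.7667 = 5.8/0.7667 = 7.565 cmH2O·s/L.
C = Vt/(Pplat − PEEP) = 585.0 / (17.0 − 6) = 585.0/11.0 = 53.182 mL/cmH2O.
τ = R × C = 7.565 × 0.05318 L/cmH2O = 0.4023 s.
Fraction remaining = e^(−Te/τ) = e^(−0.95/0.4023) = 0.09429.
Trapped volume = 585.0 × 0.09429 = 55.16 mL.

55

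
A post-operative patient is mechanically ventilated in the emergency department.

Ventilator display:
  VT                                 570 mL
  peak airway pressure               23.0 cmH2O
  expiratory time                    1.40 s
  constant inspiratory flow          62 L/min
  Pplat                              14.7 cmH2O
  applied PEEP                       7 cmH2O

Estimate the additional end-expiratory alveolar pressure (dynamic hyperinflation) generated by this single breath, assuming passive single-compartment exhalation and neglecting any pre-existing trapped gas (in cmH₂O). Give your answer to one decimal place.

Flow: 62 L/min ÷ 60 = 1.0333 L/s.
R = (PIP − Pplat)/V̇ = (23.0 − 14.7) / 1.0333 = 8.3/1.0333 = 8.033 cmH2O·s/L.
C = Vt/(Pplat − PEEP) = 570.0 / (14.7 − 7) = 570.0/7.7 = 74.026 mL/cmH2O.
τ = R × C = 8.033 × 0.07403 L/cmH2O = 0.5947 s.
Fraction remaining = e^(−Te/τ) = e^(−1.40/0.5947) = 0.09498; trapped volume = 570.0 × 0.09498 = 54.139 mL.
Additional alveolar pressure from trapping ≈ V_trapped / C = 54.139 / 74.026 = 0.7314 cmH2O.

0.7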